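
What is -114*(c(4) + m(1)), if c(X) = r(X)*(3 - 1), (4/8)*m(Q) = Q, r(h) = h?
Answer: -1140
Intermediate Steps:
m(Q) = 2*Q
c(X) = 2*X (c(X) = X*(3 - 1) = X*2 = 2*X)
-114*(c(4) + m(1)) = -114*(2*4 + 2*1) = -114*(8 + 2) = -114*10 = -1140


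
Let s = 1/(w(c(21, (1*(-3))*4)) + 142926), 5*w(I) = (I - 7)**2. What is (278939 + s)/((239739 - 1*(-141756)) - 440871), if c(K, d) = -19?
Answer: -199526740339/42472009056 ≈ -4.6978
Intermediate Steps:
w(I) = (-7 + I)**2/5 (w(I) = (I - 7)**2/5 = (-7 + I)**2/5)
s = 5/715306 (s = 1/((-7 - 19)**2/5 + 142926) = 1/((1/5)*(-26)**2 + 142926) = 1/((1/5)*676 + 142926) = 1/(676/5 + 142926) = 1/(715306/5) = 5/715306 ≈ 6.9900e-6)
(278939 + s)/((239739 - 1*(-141756)) - 440871) = (278939 + 5/715306)/((239739 - 1*(-141756)) - 440871) = 199526740339/(715306*((239739 + 141756) - 440871)) = 199526740339/(715306*(381495 - 440871)) = (199526740339/715306)/(-59376) = (199526740339/715306)*(-1/59376) = -199526740339/42472009056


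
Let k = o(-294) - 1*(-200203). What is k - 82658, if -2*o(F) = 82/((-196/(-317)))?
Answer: 23025823/196 ≈ 1.1748e+5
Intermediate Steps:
o(F) = -12997/196 (o(F) = -41/((-196/(-317))) = -41/((-196*(-1/317))) = -41/196/317 = -41*317/196 = -½*12997/98 = -12997/196)
k = 39226791/196 (k = -12997/196 - 1*(-200203) = -12997/196 + 200203 = 39226791/196 ≈ 2.0014e+5)
k - 82658 = 39226791/196 - 82658 = 23025823/196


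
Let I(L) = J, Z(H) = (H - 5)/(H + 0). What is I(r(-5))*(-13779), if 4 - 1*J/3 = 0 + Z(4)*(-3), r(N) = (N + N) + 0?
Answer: -537381/4 ≈ -1.3435e+5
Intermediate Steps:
r(N) = 2*N (r(N) = 2*N + 0 = 2*N)
Z(H) = (-5 + H)/H
J = 39/4 (J = 12 - 3*(0 + ((-5 + 4)/4)*(-3)) = 12 - 3*(0 + ((1/4)*(-1))*(-3)) = 12 - 3*(0 - 1/4*(-3)) = 12 - 3*(0 + 3/4) = 12 - 3*3/4 = 12 - 9/4 = 39/4 ≈ 9.7500)
I(L) = 39/4
I(r(-5))*(-13779) = (39/4)*(-13779) = -537381/4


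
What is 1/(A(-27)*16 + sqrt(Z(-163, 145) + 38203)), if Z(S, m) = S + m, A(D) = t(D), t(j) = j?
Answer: -432/148439 - sqrt(38185)/148439 ≈ -0.0042267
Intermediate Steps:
A(D) = D
1/(A(-27)*16 + sqrt(Z(-163, 145) + 38203)) = 1/(-27*16 + sqrt((-163 + 145) + 38203)) = 1/(-432 + sqrt(-18 + 38203)) = 1/(-432 + sqrt(38185))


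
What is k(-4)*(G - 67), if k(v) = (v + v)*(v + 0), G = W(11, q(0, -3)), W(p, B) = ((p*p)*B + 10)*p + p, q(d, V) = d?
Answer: 1728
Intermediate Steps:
W(p, B) = p + p*(10 + B*p**2) (W(p, B) = (p**2*B + 10)*p + p = (B*p**2 + 10)*p + p = (10 + B*p**2)*p + p = p*(10 + B*p**2) + p = p + p*(10 + B*p**2))
G = 121 (G = 11*(11 + 0*11**2) = 11*(11 + 0*121) = 11*(11 + 0) = 11*11 = 121)
k(v) = 2*v**2 (k(v) = (2*v)*v = 2*v**2)
k(-4)*(G - 67) = (2*(-4)**2)*(121 - 67) = (2*16)*54 = 32*54 = 1728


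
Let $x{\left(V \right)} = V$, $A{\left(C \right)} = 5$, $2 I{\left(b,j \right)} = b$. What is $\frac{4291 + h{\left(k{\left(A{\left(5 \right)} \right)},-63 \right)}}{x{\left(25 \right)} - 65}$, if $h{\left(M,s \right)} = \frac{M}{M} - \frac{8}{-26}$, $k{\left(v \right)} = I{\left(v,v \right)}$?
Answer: $- \frac{1395}{13} \approx -107.31$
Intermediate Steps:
$I{\left(b,j \right)} = \frac{b}{2}$
$k{\left(v \right)} = \frac{v}{2}$
$h{\left(M,s \right)} = \frac{17}{13}$ ($h{\left(M,s \right)} = 1 - - \frac{4}{13} = 1 + \frac{4}{13} = \frac{17}{13}$)
$\frac{4291 + h{\left(k{\left(A{\left(5 \right)} \right)},-63 \right)}}{x{\left(25 \right)} - 65} = \frac{4291 + \frac{17}{13}}{25 - 65} = \frac{55800}{13 \left(-40\right)} = \frac{55800}{13} \left(- \frac{1}{40}\right) = - \frac{1395}{13}$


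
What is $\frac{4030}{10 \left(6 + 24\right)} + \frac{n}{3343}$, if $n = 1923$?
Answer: $\frac{1404919}{100290} \approx 14.009$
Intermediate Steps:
$\frac{4030}{10 \left(6 + 24\right)} + \frac{n}{3343} = \frac{4030}{10 \left(6 + 24\right)} + \frac{1923}{3343} = \frac{4030}{10 \cdot 30} + 1923 \cdot \frac{1}{3343} = \frac{4030}{300} + \frac{1923}{3343} = 4030 \cdot \frac{1}{300} + \frac{1923}{3343} = \frac{403}{30} + \frac{1923}{3343} = \frac{1404919}{100290}$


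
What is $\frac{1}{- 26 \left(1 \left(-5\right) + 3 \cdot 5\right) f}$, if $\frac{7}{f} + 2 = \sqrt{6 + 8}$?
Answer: $\frac{1}{910} - \frac{\sqrt{14}}{1820} \approx -0.00095695$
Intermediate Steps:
$f = \frac{7}{-2 + \sqrt{14}}$ ($f = \frac{7}{-2 + \sqrt{6 + 8}} = \frac{7}{-2 + \sqrt{14}} \approx 4.0192$)
$\frac{1}{- 26 \left(1 \left(-5\right) + 3 \cdot 5\right) f} = \frac{1}{- 26 \left(1 \left(-5\right) + 3 \cdot 5\right) \left(\frac{7}{5} + \frac{7 \sqrt{14}}{10}\right)} = \frac{1}{- 26 \left(-5 + 15\right) \left(\frac{7}{5} + \frac{7 \sqrt{14}}{10}\right)} = \frac{1}{\left(-26\right) 10 \left(\frac{7}{5} + \frac{7 \sqrt{14}}{10}\right)} = \frac{1}{\left(-260\right) \left(\frac{7}{5} + \frac{7 \sqrt{14}}{10}\right)} = \frac{1}{-364 - 182 \sqrt{14}}$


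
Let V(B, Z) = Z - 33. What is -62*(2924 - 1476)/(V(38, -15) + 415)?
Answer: -89776/367 ≈ -244.62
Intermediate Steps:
V(B, Z) = -33 + Z
-62*(2924 - 1476)/(V(38, -15) + 415) = -62*(2924 - 1476)/((-33 - 15) + 415) = -89776/(-48 + 415) = -89776/367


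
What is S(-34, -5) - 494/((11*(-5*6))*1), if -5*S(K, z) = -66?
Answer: 485/33 ≈ 14.697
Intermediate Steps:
S(K, z) = 66/5 (S(K, z) = -⅕*(-66) = 66/5)
S(-34, -5) - 494/((11*(-5*6))*1) = 66/5 - 494/((11*(-5*6))*1) = 66/5 - 494/((11*(-30))*1) = 66/5 - 494/((-330*1)) = 66/5 - 494/(-330) = 66/5 - 494*(-1/330) = 66/5 + 247/165 = 485/33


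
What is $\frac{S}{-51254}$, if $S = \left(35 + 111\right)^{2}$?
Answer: $- \frac{10658}{25627} \approx -0.41589$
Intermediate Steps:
$S = 21316$ ($S = 146^{2} = 21316$)
$\frac{S}{-51254} = \frac{21316}{-51254} = 21316 \left(- \frac{1}{51254}\right) = - \frac{10658}{25627}$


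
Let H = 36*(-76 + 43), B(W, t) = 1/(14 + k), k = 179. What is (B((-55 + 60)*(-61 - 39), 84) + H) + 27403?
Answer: 5059496/193 ≈ 26215.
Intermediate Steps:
B(W, t) = 1/193 (B(W, t) = 1/(14 + 179) = 1/193)
H = -1188 (H = 36*(-33) = -1188)
(B((-55 + 60)*(-61 - 39), 84) + H) + 27403 = (1/193 - 1188) + 27403 = -229283/193 + 27403 = 5059496/193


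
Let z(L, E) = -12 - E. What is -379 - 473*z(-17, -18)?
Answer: -3217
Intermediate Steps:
-379 - 473*z(-17, -18) = -379 - 473*(-12 - 1*(-18)) = -379 - 473*(-12 + 18) = -379 - 473*6 = -379 - 2838 = -3217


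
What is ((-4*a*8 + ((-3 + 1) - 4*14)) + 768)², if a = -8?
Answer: 933156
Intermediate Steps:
((-4*a*8 + ((-3 + 1) - 4*14)) + 768)² = ((-4*(-8)*8 + ((-3 + 1) - 4*14)) + 768)² = ((32*8 + (-2 - 56)) + 768)² = ((256 - 58) + 768)² = (198 + 768)² = 966² = 933156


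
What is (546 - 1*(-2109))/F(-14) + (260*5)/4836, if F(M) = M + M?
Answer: -246215/2604 ≈ -94.553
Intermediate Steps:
F(M) = 2*M
(546 - 1*(-2109))/F(-14) + (260*5)/4836 = (546 - 1*(-2109))/((2*(-14))) + (260*5)/4836 = (546 + 2109)/(-28) + 1300*(1/4836) = 2655*(-1/28) + 25/93 = -2655/28 + 25/93 = -246215/2604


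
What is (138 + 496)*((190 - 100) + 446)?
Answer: 339824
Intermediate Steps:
(138 + 496)*((190 - 100) + 446) = 634*(90 + 446) = 634*536 = 339824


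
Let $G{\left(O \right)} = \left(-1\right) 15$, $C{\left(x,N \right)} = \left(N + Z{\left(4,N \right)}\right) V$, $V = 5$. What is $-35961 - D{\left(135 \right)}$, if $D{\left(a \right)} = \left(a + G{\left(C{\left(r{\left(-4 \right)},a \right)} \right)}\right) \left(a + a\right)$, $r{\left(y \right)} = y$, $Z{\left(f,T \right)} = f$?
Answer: $-68361$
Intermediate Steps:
$C{\left(x,N \right)} = 20 + 5 N$ ($C{\left(x,N \right)} = \left(N + 4\right) 5 = \left(4 + N\right) 5 = 20 + 5 N$)
$G{\left(O \right)} = -15$
$D{\left(a \right)} = 2 a \left(-15 + a\right)$ ($D{\left(a \right)} = \left(a - 15\right) \left(a + a\right) = \left(-15 + a\right) 2 a = 2 a \left(-15 + a\right)$)
$-35961 - D{\left(135 \right)} = -35961 - 2 \cdot 135 \left(-15 + 135\right) = -35961 - 2 \cdot 135 \cdot 120 = -35961 - 32400 = -68361$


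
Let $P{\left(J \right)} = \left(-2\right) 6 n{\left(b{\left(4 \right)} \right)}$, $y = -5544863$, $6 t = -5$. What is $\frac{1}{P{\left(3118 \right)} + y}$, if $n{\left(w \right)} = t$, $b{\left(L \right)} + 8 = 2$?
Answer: $- \frac{1}{5544853} \approx -1.8035 \cdot 10^{-7}$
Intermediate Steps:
$b{\left(L \right)} = -6$ ($b{\left(L \right)} = -8 + 2 = -6$)
$t = - \frac{5}{6}$ ($t = \frac{1}{6} \left(-5\right) = - \frac{5}{6} \approx -0.83333$)
$n{\left(w \right)} = - \frac{5}{6}$
$P{\left(J \right)} = 10$ ($P{\left(J \right)} = \left(-2\right) 6 \left(- \frac{5}{6}\right) = \left(-12\right) \left(- \frac{5}{6}\right) = 10$)
$\frac{1}{P{\left(3118 \right)} + y} = \frac{1}{10 - 5544863} = \frac{1}{-5544853} = - \frac{1}{5544853}$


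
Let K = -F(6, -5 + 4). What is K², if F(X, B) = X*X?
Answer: 1296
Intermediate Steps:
F(X, B) = X²
K = -36 (K = -1*6² = -1*36 = -36)
K² = (-36)² = 1296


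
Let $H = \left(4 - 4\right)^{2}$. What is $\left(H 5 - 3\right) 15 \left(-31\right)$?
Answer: $1395$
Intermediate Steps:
$H = 0$ ($H = 0^{2} = 0$)
$\left(H 5 - 3\right) 15 \left(-31\right) = \left(0 \cdot 5 - 3\right) 15 \left(-31\right) = \left(0 - 3\right) 15 \left(-31\right) = \left(-3\right) 15 \left(-31\right) = \left(-45\right) \left(-31\right) = 1395$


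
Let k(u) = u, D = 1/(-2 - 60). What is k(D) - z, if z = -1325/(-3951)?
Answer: -86101/244962 ≈ -0.35149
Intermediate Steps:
z = 1325/3951 (z = -1325*(-1/3951) = 1325/3951 ≈ 0.33536)
D = -1/62 (D = 1/(-62) = -1/62 ≈ -0.016129)
k(D) - z = -1/62 - 1*1325/3951 = -1/62 - 1325/3951 = -86101/244962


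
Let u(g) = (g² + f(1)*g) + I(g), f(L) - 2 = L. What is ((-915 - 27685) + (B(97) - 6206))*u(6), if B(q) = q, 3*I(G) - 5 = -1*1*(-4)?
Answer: -1978413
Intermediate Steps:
I(G) = 3 (I(G) = 5/3 + (-1*1*(-4))/3 = 5/3 + (-1*(-4))/3 = 5/3 + (⅓)*4 = 5/3 + 4/3 = 3)
f(L) = 2 + L
u(g) = 3 + g² + 3*g (u(g) = (g² + (2 + 1)*g) + 3 = (g² + 3*g) + 3 = 3 + g² + 3*g)
((-915 - 27685) + (B(97) - 6206))*u(6) = ((-915 - 27685) + (97 - 6206))*(3 + 6² + 3*6) = (-28600 - 6109)*(3 + 36 + 18) = -34709*57 = -1978413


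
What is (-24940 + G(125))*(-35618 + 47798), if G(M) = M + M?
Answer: -300724200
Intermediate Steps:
G(M) = 2*M
(-24940 + G(125))*(-35618 + 47798) = (-24940 + 2*125)*(-35618 + 47798) = (-24940 + 250)*12180 = -24690*12180 = -300724200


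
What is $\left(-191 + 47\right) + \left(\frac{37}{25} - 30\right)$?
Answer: $- \frac{4313}{25} \approx -172.52$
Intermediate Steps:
$\left(-191 + 47\right) + \left(\frac{37}{25} - 30\right) = -144 + \left(37 \cdot \frac{1}{25} - 30\right) = -144 + \left(\frac{37}{25} - 30\right) = -144 - \frac{713}{25} = - \frac{4313}{25}$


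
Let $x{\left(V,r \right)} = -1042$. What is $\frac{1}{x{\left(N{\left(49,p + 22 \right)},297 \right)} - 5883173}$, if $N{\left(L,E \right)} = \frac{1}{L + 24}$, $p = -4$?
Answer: $- \frac{1}{5884215} \approx -1.6995 \cdot 10^{-7}$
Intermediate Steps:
$N{\left(L,E \right)} = \frac{1}{24 + L}$
$\frac{1}{x{\left(N{\left(49,p + 22 \right)},297 \right)} - 5883173} = \frac{1}{-1042 - 5883173} = \frac{1}{-5884215} = - \frac{1}{5884215}$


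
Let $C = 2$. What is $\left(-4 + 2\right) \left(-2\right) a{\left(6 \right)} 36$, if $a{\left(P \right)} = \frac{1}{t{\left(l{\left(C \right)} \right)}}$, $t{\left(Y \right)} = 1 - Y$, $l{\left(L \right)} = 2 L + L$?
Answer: $- \frac{144}{5} \approx -28.8$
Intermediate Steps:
$l{\left(L \right)} = 3 L$
$a{\left(P \right)} = - \frac{1}{5}$ ($a{\left(P \right)} = \frac{1}{1 - 3 \cdot 2} = \frac{1}{1 - 6} = \frac{1}{-5} = - \frac{1}{5}$)
$\left(-4 + 2\right) \left(-2\right) a{\left(6 \right)} 36 = \left(-4 + 2\right) \left(-2\right) \left(- \frac{1}{5}\right) 36 = \left(-2\right) \left(-2\right) \left(- \frac{1}{5}\right) 36 = 4 \left(- \frac{1}{5}\right) 36 = \left(- \frac{4}{5}\right) 36 = - \frac{144}{5}$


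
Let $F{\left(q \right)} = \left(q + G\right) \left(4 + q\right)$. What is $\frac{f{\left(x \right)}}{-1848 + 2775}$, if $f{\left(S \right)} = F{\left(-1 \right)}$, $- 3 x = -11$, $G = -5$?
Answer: $- \frac{2}{103} \approx -0.019417$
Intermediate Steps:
$x = \frac{11}{3}$ ($x = \left(- \frac{1}{3}\right) \left(-11\right) = \frac{11}{3} \approx 3.6667$)
$F{\left(q \right)} = \left(-5 + q\right) \left(4 + q\right)$ ($F{\left(q \right)} = \left(q - 5\right) \left(4 + q\right) = \left(-5 + q\right) \left(4 + q\right)$)
$f{\left(S \right)} = -18$ ($f{\left(S \right)} = -20 + \left(-1\right)^{2} - -1 = -20 + 1 + 1 = -18$)
$\frac{f{\left(x \right)}}{-1848 + 2775} = \frac{1}{-1848 + 2775} \left(-18\right) = \frac{1}{927} \left(-18\right) = - \frac{2}{103}$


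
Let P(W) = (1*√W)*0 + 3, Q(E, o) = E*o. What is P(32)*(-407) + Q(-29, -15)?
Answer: -786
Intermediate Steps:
P(W) = 3 (P(W) = √W*0 + 3 = 0 + 3 = 3)
P(32)*(-407) + Q(-29, -15) = 3*(-407) - 29*(-15) = -1221 + 435 = -786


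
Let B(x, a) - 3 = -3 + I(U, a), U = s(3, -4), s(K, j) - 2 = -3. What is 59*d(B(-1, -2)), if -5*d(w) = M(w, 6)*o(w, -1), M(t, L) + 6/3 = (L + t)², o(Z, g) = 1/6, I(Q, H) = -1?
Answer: -1357/30 ≈ -45.233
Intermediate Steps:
s(K, j) = -1 (s(K, j) = 2 - 3 = -1)
U = -1
o(Z, g) = ⅙
M(t, L) = -2 + (L + t)²
B(x, a) = -1 (B(x, a) = 3 + (-3 - 1) = 3 - 4 = -1)
d(w) = 1/15 - (6 + w)²/30 (d(w) = -(-2 + (6 + w)²)/(5*6) = -(-⅓ + (6 + w)²/6)/5 = 1/15 - (6 + w)²/30)
59*d(B(-1, -2)) = 59*(1/15 - (6 - 1)²/30) = 59*(1/15 - 1/30*5²) = 59*(1/15 - 1/30*25) = 59*(1/15 - ⅚) = 59*(-23/30) = -1357/30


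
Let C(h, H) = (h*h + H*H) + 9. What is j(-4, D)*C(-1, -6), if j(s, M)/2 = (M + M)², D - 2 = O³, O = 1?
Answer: 3312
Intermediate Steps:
D = 3 (D = 2 + 1³ = 2 + 1 = 3)
C(h, H) = 9 + H² + h² (C(h, H) = (h² + H²) + 9 = (H² + h²) + 9 = 9 + H² + h²)
j(s, M) = 8*M² (j(s, M) = 2*(M + M)² = 2*(2*M)² = 2*(4*M²) = 8*M²)
j(-4, D)*C(-1, -6) = (8*3²)*(9 + (-6)² + (-1)²) = (8*9)*(9 + 36 + 1) = 72*46 = 3312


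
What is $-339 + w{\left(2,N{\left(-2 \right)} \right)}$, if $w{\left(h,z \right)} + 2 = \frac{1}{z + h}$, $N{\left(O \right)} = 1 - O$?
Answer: $- \frac{1704}{5} \approx -340.8$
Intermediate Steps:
$w{\left(h,z \right)} = -2 + \frac{1}{h + z}$ ($w{\left(h,z \right)} = -2 + \frac{1}{z + h} = -2 + \frac{1}{h + z}$)
$-339 + w{\left(2,N{\left(-2 \right)} \right)} = -339 + \frac{1 - 4 - 2 \left(1 - -2\right)}{2 + \left(1 - -2\right)} = -339 + \frac{1 - 4 - 2 \left(1 + 2\right)}{2 + \left(1 + 2\right)} = -339 + \frac{1 - 4 - 6}{2 + 3} = -339 + \frac{1 - 4 - 6}{5} = -339 + \frac{1}{5} \left(-9\right) = -339 - \frac{9}{5} = - \frac{1704}{5}$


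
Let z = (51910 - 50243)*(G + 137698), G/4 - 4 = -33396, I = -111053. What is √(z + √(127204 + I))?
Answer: √(6884710 + √16151) ≈ 2623.9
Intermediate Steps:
G = -133568 (G = 16 + 4*(-33396) = 16 - 133584 = -133568)
z = 6884710 (z = (51910 - 50243)*(-133568 + 137698) = 1667*4130 = 6884710)
√(z + √(127204 + I)) = √(6884710 + √(127204 - 111053)) = √(6884710 + √16151)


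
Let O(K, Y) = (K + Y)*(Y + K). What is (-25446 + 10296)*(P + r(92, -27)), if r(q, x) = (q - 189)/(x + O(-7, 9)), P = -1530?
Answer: 531658950/23 ≈ 2.3116e+7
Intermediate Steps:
O(K, Y) = (K + Y)**2 (O(K, Y) = (K + Y)*(K + Y) = (K + Y)**2)
r(q, x) = (-189 + q)/(4 + x) (r(q, x) = (q - 189)/(x + (-7 + 9)**2) = (-189 + q)/(x + 2**2) = (-189 + q)/(x + 4) = (-189 + q)/(4 + x))
(-25446 + 10296)*(P + r(92, -27)) = (-25446 + 10296)*(-1530 + (-189 + 92)/(4 - 27)) = -15150*(-1530 - 97/(-23)) = -15150*(-1530 - 1/23*(-97)) = -15150*(-1530 + 97/23) = -15150*(-35093/23) = 531658950/23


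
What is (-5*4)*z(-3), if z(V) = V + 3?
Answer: 0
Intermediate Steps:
z(V) = 3 + V
(-5*4)*z(-3) = (-5*4)*(3 - 3) = -20*0 = 0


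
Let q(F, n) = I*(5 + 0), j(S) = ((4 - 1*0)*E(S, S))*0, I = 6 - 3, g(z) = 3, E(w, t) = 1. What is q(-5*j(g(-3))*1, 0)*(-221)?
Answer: -3315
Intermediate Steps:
I = 3
j(S) = 0 (j(S) = ((4 - 1*0)*1)*0 = ((4 + 0)*1)*0 = (4*1)*0 = 4*0 = 0)
q(F, n) = 15 (q(F, n) = 3*(5 + 0) = 3*5 = 15)
q(-5*j(g(-3))*1, 0)*(-221) = 15*(-221) = -3315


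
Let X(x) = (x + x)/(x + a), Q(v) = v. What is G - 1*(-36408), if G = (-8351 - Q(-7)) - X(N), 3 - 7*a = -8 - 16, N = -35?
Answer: 3058731/109 ≈ 28062.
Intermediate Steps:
a = 27/7 (a = 3/7 - (-8 - 16)/7 = 3/7 - ⅐*(-24) = 3/7 + 24/7 = 27/7 ≈ 3.8571)
X(x) = 2*x/(27/7 + x) (X(x) = (x + x)/(x + 27/7) = (2*x)/(27/7 + x) = 2*x/(27/7 + x))
G = -909741/109 (G = (-8351 - 1*(-7)) - 14*(-35)/(27 + 7*(-35)) = (-8351 + 7) - 14*(-35)/(27 - 245) = -8344 - 14*(-35)/(-218) = -8344 - 14*(-35)*(-1)/218 = -8344 - 1*245/109 = -8344 - 245/109 = -909741/109 ≈ -8346.3)
G - 1*(-36408) = -909741/109 - 1*(-36408) = -909741/109 + 36408 = 3058731/109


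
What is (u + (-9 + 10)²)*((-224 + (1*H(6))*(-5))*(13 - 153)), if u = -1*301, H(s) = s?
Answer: -10668000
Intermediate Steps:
u = -301
(u + (-9 + 10)²)*((-224 + (1*H(6))*(-5))*(13 - 153)) = (-301 + (-9 + 10)²)*((-224 + (1*6)*(-5))*(13 - 153)) = (-301 + 1²)*((-224 + 6*(-5))*(-140)) = (-301 + 1)*((-224 - 30)*(-140)) = -(-76200)*(-140) = -300*35560 = -10668000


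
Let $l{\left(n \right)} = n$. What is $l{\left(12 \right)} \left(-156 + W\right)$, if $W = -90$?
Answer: $-2952$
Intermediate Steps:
$l{\left(12 \right)} \left(-156 + W\right) = 12 \left(-156 - 90\right) = 12 \left(-246\right) = -2952$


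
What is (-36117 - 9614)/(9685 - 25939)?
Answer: 6533/2322 ≈ 2.8135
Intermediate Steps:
(-36117 - 9614)/(9685 - 25939) = -45731/(-16254) = -45731*(-1/16254) = 6533/2322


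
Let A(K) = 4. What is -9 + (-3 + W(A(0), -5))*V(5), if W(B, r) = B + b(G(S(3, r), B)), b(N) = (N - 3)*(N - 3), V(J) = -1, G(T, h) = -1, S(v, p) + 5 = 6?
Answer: -26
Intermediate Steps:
S(v, p) = 1 (S(v, p) = -5 + 6 = 1)
b(N) = (-3 + N)² (b(N) = (-3 + N)*(-3 + N) = (-3 + N)²)
W(B, r) = 16 + B (W(B, r) = B + (-3 - 1)² = B + (-4)² = B + 16 = 16 + B)
-9 + (-3 + W(A(0), -5))*V(5) = -9 + (-3 + (16 + 4))*(-1) = -9 + (-3 + 20)*(-1) = -9 + 17*(-1) = -9 - 17 = -26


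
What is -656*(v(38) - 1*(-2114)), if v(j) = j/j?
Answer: -1387440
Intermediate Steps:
v(j) = 1
-656*(v(38) - 1*(-2114)) = -656*(1 - 1*(-2114)) = -656*(1 + 2114) = -656*2115 = -1387440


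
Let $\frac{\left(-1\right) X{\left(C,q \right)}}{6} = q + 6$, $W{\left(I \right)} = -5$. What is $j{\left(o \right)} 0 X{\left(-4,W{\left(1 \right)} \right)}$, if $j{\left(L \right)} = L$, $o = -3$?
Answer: $0$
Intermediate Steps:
$X{\left(C,q \right)} = -36 - 6 q$ ($X{\left(C,q \right)} = - 6 \left(q + 6\right) = - 6 \left(6 + q\right) = -36 - 6 q$)
$j{\left(o \right)} 0 X{\left(-4,W{\left(1 \right)} \right)} = \left(-3\right) 0 \left(-36 - -30\right) = 0 \left(-36 + 30\right) = 0 \left(-6\right) = 0$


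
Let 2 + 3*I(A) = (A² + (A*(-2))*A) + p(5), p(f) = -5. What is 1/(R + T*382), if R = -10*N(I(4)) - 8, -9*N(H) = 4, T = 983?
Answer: 9/3379522 ≈ 2.6631e-6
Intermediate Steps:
I(A) = -7/3 - A²/3 (I(A) = -⅔ + ((A² + (A*(-2))*A) - 5)/3 = -⅔ + ((A² + (-2*A)*A) - 5)/3 = -⅔ + ((A² - 2*A²) - 5)/3 = -⅔ + (-A² - 5)/3 = -⅔ + (-5 - A²)/3 = -⅔ + (-5/3 - A²/3) = -7/3 - A²/3)
N(H) = -4/9 (N(H) = -⅑*4 = -4/9)
R = -32/9 (R = -10*(-4/9) - 8 = 40/9 - 8 = -32/9 ≈ -3.5556)
1/(R + T*382) = 1/(-32/9 + 983*382) = 1/(-32/9 + 375506) = 1/(3379522/9) = 9/3379522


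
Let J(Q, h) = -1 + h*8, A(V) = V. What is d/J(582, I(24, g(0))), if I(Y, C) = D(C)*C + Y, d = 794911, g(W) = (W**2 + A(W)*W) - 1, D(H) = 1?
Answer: 794911/183 ≈ 4343.8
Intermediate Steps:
g(W) = -1 + 2*W**2 (g(W) = (W**2 + W*W) - 1 = (W**2 + W**2) - 1 = 2*W**2 - 1 = -1 + 2*W**2)
I(Y, C) = C + Y (I(Y, C) = 1*C + Y = C + Y)
J(Q, h) = -1 + 8*h
d/J(582, I(24, g(0))) = 794911/(-1 + 8*((-1 + 2*0**2) + 24)) = 794911/(-1 + 8*((-1 + 2*0) + 24)) = 794911/(-1 + 8*((-1 + 0) + 24)) = 794911/(-1 + 8*(-1 + 24)) = 794911/(-1 + 8*23) = 794911/(-1 + 184) = 794911/183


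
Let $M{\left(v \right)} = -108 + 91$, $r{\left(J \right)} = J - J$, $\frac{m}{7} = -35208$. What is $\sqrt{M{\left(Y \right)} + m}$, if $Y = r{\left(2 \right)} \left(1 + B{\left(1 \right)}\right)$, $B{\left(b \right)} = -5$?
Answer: $i \sqrt{246473} \approx 496.46 i$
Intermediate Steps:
$m = -246456$ ($m = 7 \left(-35208\right) = -246456$)
$r{\left(J \right)} = 0$
$Y = 0$ ($Y = 0 \left(1 - 5\right) = 0 \left(-4\right) = 0$)
$M{\left(v \right)} = -17$
$\sqrt{M{\left(Y \right)} + m} = \sqrt{-17 - 246456} = \sqrt{-246473} = i \sqrt{246473}$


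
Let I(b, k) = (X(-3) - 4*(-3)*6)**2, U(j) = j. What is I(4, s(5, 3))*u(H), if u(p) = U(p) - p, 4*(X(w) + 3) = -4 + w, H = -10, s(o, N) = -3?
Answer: 0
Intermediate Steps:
X(w) = -4 + w/4 (X(w) = -3 + (-4 + w)/4 = -3 + (-1 + w/4) = -4 + w/4)
I(b, k) = 72361/16 (I(b, k) = ((-4 + (1/4)*(-3)) - 4*(-3)*6)**2 = ((-4 - 3/4) + 12*6)**2 = (-19/4 + 72)**2 = (269/4)**2 = 72361/16)
u(p) = 0 (u(p) = p - p = 0)
I(4, s(5, 3))*u(H) = (72361/16)*0 = 0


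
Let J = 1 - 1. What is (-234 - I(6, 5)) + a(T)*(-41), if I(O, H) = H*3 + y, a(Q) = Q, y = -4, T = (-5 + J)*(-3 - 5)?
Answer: -1885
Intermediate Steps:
J = 0
T = 40 (T = (-5 + 0)*(-3 - 5) = -5*(-8) = 40)
I(O, H) = -4 + 3*H (I(O, H) = H*3 - 4 = 3*H - 4 = -4 + 3*H)
(-234 - I(6, 5)) + a(T)*(-41) = (-234 - (-4 + 3*5)) + 40*(-41) = (-234 - (-4 + 15)) - 1640 = (-234 - 1*11) - 1640 = (-234 - 11) - 1640 = -245 - 1640 = -1885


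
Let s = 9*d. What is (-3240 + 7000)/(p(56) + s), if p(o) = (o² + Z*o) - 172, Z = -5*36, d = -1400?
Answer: -940/4929 ≈ -0.19071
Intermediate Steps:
Z = -180
p(o) = -172 + o² - 180*o (p(o) = (o² - 180*o) - 172 = -172 + o² - 180*o)
s = -12600 (s = 9*(-1400) = -12600)
(-3240 + 7000)/(p(56) + s) = (-3240 + 7000)/((-172 + 56² - 180*56) - 12600) = 3760/((-172 + 3136 - 10080) - 12600) = 3760/(-7116 - 12600) = 3760/(-19716) = 3760*(-1/19716) = -940/4929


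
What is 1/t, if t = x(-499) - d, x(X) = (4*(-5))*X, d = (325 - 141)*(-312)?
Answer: 1/67388 ≈ 1.4839e-5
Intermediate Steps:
d = -57408 (d = 184*(-312) = -57408)
x(X) = -20*X
t = 67388 (t = -20*(-499) - 1*(-57408) = 9980 + 57408 = 67388)
1/t = 1/67388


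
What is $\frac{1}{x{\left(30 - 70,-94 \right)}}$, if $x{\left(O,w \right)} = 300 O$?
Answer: $- \frac{1}{12000} \approx -8.3333 \cdot 10^{-5}$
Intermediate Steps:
$\frac{1}{x{\left(30 - 70,-94 \right)}} = \frac{1}{300 \left(30 - 70\right)} = \frac{1}{300 \left(-40\right)} = \frac{1}{-12000} = - \frac{1}{12000}$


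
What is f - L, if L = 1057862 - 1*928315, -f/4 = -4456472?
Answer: 17696341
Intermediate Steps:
f = 17825888 (f = -4*(-4456472) = 17825888)
L = 129547 (L = 1057862 - 928315 = 129547)
f - L = 17825888 - 1*129547 = 17825888 - 129547 = 17696341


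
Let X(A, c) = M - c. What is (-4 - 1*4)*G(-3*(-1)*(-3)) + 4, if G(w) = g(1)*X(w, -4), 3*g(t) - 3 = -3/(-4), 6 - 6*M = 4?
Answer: -118/3 ≈ -39.333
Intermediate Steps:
M = 1/3 (M = 1 - 1/6*4 = 1 - 2/3 = 1/3 ≈ 0.33333)
X(A, c) = 1/3 - c
g(t) = 5/4 (g(t) = 1 + (-3/(-4))/3 = 1 + (-3*(-1/4))/3 = 1 + (1/3)*(3/4) = 1 + 1/4 = 5/4)
G(w) = 65/12 (G(w) = 5*(1/3 - 1*(-4))/4 = 5*(1/3 + 4)/4 = (5/4)*(13/3) = 65/12)
(-4 - 1*4)*G(-3*(-1)*(-3)) + 4 = (-4 - 1*4)*(65/12) + 4 = (-4 - 4)*(65/12) + 4 = -8*65/12 + 4 = -130/3 + 4 = -118/3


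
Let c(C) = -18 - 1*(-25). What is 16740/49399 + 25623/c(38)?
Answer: 180838251/49399 ≈ 3660.8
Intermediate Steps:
c(C) = 7 (c(C) = -18 + 25 = 7)
16740/49399 + 25623/c(38) = 16740/49399 + 25623/7 = 180838251/49399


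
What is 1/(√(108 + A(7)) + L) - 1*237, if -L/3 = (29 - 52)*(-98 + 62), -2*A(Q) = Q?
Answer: -2924656779/12340303 - √418/12340303 ≈ -237.00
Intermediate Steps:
A(Q) = -Q/2
L = -2484 (L = -3*(29 - 52)*(-98 + 62) = -(-69)*(-36) = -3*828 = -2484)
1/(√(108 + A(7)) + L) - 1*237 = 1/(√(108 - ½*7) - 2484) - 1*237 = 1/(√(108 - 7/2) - 2484) - 237 = 1/(√(209/2) - 2484) - 237 = 1/(√418/2 - 2484) - 237 = 1/(-2484 + √418/2) - 237 = -237 + 1/(-2484 + √418/2)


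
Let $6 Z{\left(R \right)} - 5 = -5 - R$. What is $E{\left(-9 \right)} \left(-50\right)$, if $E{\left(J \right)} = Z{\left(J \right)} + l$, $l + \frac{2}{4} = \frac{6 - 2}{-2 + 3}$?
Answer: $-250$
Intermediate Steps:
$Z{\left(R \right)} = - \frac{R}{6}$ ($Z{\left(R \right)} = \frac{5}{6} + \frac{-5 - R}{6} = \frac{5}{6} - \left(\frac{5}{6} + \frac{R}{6}\right) = - \frac{R}{6}$)
$l = \frac{7}{2}$ ($l = - \frac{1}{2} + \frac{6 - 2}{-2 + 3} = - \frac{1}{2} + \frac{4}{1} = - \frac{1}{2} + 4 \cdot 1 = - \frac{1}{2} + 4 = \frac{7}{2} \approx 3.5$)
$E{\left(J \right)} = \frac{7}{2} - \frac{J}{6}$ ($E{\left(J \right)} = - \frac{J}{6} + \frac{7}{2} = \frac{7}{2} - \frac{J}{6}$)
$E{\left(-9 \right)} \left(-50\right) = \left(\frac{7}{2} - - \frac{3}{2}\right) \left(-50\right) = \left(\frac{7}{2} + \frac{3}{2}\right) \left(-50\right) = 5 \left(-50\right) = -250$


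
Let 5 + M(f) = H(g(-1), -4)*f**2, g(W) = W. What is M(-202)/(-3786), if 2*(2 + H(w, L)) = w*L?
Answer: 5/3786 ≈ 0.0013207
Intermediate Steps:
H(w, L) = -2 + L*w/2 (H(w, L) = -2 + (w*L)/2 = -2 + (L*w)/2 = -2 + L*w/2)
M(f) = -5 (M(f) = -5 + (-2 + (1/2)*(-4)*(-1))*f**2 = -5 + (-2 + 2)*f**2 = -5 + 0*f**2 = -5 + 0 = -5)
M(-202)/(-3786) = -5/(-3786) = -5*(-1/3786) = 5/3786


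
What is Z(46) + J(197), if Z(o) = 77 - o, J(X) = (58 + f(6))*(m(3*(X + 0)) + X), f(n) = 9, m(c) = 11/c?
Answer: 7819667/591 ≈ 13231.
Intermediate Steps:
J(X) = 67*X + 737/(3*X) (J(X) = (58 + 9)*(11/((3*(X + 0))) + X) = 67*(11/((3*X)) + X) = 67*(11*(1/(3*X)) + X) = 67*(11/(3*X) + X) = 67*(X + 11/(3*X)) = 67*X + 737/(3*X))
Z(46) + J(197) = (77 - 1*46) + (67*197 + (737/3)/197) = (77 - 46) + (13199 + (737/3)*(1/197)) = 31 + (13199 + 737/591) = 31 + 7801346/591 = 7819667/591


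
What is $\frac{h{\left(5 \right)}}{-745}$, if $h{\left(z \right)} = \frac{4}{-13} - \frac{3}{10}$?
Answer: $\frac{79}{96850} \approx 0.00081569$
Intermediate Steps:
$h{\left(z \right)} = - \frac{79}{130}$ ($h{\left(z \right)} = 4 \left(- \frac{1}{13}\right) - \frac{3}{10} = - \frac{4}{13} - \frac{3}{10} = - \frac{79}{130}$)
$\frac{h{\left(5 \right)}}{-745} = - \frac{79}{130 \left(-745\right)} = \left(- \frac{79}{130}\right) \left(- \frac{1}{745}\right) = \frac{79}{96850}$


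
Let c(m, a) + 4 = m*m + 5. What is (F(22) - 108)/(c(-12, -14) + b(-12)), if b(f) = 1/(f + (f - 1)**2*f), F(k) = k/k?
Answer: -218280/295799 ≈ -0.73793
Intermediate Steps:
c(m, a) = 1 + m**2 (c(m, a) = -4 + (m*m + 5) = -4 + (m**2 + 5) = -4 + (5 + m**2) = 1 + m**2)
F(k) = 1
b(f) = 1/(f + f*(-1 + f)**2) (b(f) = 1/(f + (-1 + f)**2*f) = 1/(f + f*(-1 + f)**2))
(F(22) - 108)/(c(-12, -14) + b(-12)) = (1 - 108)/((1 + (-12)**2) + 1/((-12)*(1 + (-1 - 12)**2))) = -107/((1 + 144) - 1/(12*(1 + (-13)**2))) = -107/(145 - 1/(12*(1 + 169))) = -107/(145 - 1/12/170) = -107/(145 - 1/12*1/170) = -107/(145 - 1/2040) = -107/295799/2040 = -107*2040/295799 = -218280/295799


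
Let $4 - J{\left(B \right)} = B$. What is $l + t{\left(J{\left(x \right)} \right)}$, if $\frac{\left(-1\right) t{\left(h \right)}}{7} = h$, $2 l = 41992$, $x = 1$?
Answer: $20975$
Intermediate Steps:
$J{\left(B \right)} = 4 - B$
$l = 20996$ ($l = \frac{1}{2} \cdot 41992 = 20996$)
$t{\left(h \right)} = - 7 h$
$l + t{\left(J{\left(x \right)} \right)} = 20996 - 7 \left(4 - 1\right) = 20996 - 21 = 20975$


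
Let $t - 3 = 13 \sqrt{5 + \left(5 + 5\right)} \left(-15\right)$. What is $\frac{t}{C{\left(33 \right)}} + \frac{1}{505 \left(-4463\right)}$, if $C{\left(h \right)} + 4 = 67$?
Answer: $\frac{2253794}{47330115} - \frac{65 \sqrt{15}}{21} \approx -11.94$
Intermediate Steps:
$C{\left(h \right)} = 63$ ($C{\left(h \right)} = -4 + 67 = 63$)
$t = 3 - 195 \sqrt{15}$ ($t = 3 + 13 \sqrt{5 + \left(5 + 5\right)} \left(-15\right) = 3 + 13 \sqrt{5 + 10} \left(-15\right) = 3 + 13 \sqrt{15} \left(-15\right) = 3 - 195 \sqrt{15} \approx -752.23$)
$\frac{t}{C{\left(33 \right)}} + \frac{1}{505 \left(-4463\right)} = \frac{3 - 195 \sqrt{15}}{63} + \frac{1}{505 \left(-4463\right)} = \left(3 - 195 \sqrt{15}\right) \frac{1}{63} + \frac{1}{505} \left(- \frac{1}{4463}\right) = \left(\frac{1}{21} - \frac{65 \sqrt{15}}{21}\right) - \frac{1}{2253815} = \frac{2253794}{47330115} - \frac{65 \sqrt{15}}{21}$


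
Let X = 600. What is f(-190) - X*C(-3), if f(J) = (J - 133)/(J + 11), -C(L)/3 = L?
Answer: -966277/179 ≈ -5398.2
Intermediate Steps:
C(L) = -3*L
f(J) = (-133 + J)/(11 + J)
f(-190) - X*C(-3) = (-133 - 190)/(11 - 190) - 600*(-3*(-3)) = -323/(-179) - 600*9 = -1/179*(-323) - 1*5400 = 323/179 - 5400 = -966277/179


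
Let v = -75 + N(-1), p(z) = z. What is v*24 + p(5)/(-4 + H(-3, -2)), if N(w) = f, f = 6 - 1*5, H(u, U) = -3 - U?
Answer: -1777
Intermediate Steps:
f = 1 (f = 6 - 5 = 1)
N(w) = 1
v = -74 (v = -75 + 1 = -74)
v*24 + p(5)/(-4 + H(-3, -2)) = -74*24 + 5/(-4 + (-3 - 1*(-2))) = -1776 + 5/(-4 + (-3 + 2)) = -1776 + 5/(-4 - 1) = -1776 + 5/(-5) = -1776 + 5*(-⅕) = -1776 - 1 = -1777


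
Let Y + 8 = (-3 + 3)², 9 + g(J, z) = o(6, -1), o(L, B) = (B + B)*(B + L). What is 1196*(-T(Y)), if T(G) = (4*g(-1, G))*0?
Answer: 0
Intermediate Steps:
o(L, B) = 2*B*(B + L) (o(L, B) = (2*B)*(B + L) = 2*B*(B + L))
g(J, z) = -19 (g(J, z) = -9 + 2*(-1)*(-1 + 6) = -9 + 2*(-1)*5 = -9 - 10 = -19)
Y = -8 (Y = -8 + (-3 + 3)² = -8 + 0² = -8 + 0 = -8)
T(G) = 0 (T(G) = (4*(-19))*0 = -76*0 = 0)
1196*(-T(Y)) = 1196*(-1*0) = 1196*0 = 0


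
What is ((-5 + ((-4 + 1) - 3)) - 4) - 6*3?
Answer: -33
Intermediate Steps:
((-5 + ((-4 + 1) - 3)) - 4) - 6*3 = ((-5 + (-3 - 3)) - 4) - 18 = ((-5 - 6) - 4) - 18 = (-11 - 4) - 18 = -15 - 18 = -33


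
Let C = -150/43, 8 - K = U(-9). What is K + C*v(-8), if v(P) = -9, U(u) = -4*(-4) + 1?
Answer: 963/43 ≈ 22.395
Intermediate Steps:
U(u) = 17 (U(u) = 16 + 1 = 17)
K = -9 (K = 8 - 1*17 = 8 - 17 = -9)
C = -150/43 (C = -150*1/43 = -150/43 ≈ -3.4884)
K + C*v(-8) = -9 - 150/43*(-9) = -9 + 1350/43 = 963/43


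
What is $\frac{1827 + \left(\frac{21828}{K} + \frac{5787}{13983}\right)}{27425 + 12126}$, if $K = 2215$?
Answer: $\frac{18968171148}{408329072365} \approx 0.046453$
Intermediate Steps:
$\frac{1827 + \left(\frac{21828}{K} + \frac{5787}{13983}\right)}{27425 + 12126} = \frac{1827 + \left(\frac{21828}{2215} + \frac{5787}{13983}\right)}{27425 + 12126} = \frac{1827 + \left(21828 \cdot \frac{1}{2215} + 5787 \cdot \frac{1}{13983}\right)}{39551} = \left(1827 + \left(\frac{21828}{2215} + \frac{1929}{4661}\right)\right) \frac{1}{39551} = \left(1827 + \frac{106013043}{10324115}\right) \frac{1}{39551} = \frac{18968171148}{10324115} \cdot \frac{1}{39551} = \frac{18968171148}{408329072365}$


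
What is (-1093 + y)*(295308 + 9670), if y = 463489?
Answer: 141020607288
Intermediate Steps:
(-1093 + y)*(295308 + 9670) = (-1093 + 463489)*(295308 + 9670) = 462396*304978 = 141020607288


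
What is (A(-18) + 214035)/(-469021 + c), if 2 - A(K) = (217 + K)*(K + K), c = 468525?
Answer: -221201/496 ≈ -445.97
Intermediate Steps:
A(K) = 2 - 2*K*(217 + K) (A(K) = 2 - (217 + K)*(K + K) = 2 - (217 + K)*2*K = 2 - 2*K*(217 + K))
(A(-18) + 214035)/(-469021 + c) = ((2 - 434*(-18) - 2*(-18)**2) + 214035)/(-469021 + 468525) = ((2 + 7812 - 2*324) + 214035)/(-496) = ((2 + 7812 - 648) + 214035)*(-1/496) = (7166 + 214035)*(-1/496) = 221201*(-1/496) = -221201/496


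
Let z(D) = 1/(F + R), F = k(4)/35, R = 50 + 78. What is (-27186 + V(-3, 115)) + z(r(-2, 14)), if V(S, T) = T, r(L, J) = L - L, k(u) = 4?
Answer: -121386329/4484 ≈ -27071.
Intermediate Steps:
R = 128
r(L, J) = 0
F = 4/35 ≈ 0.11429
z(D) = 35/4484 (z(D) = 1/(4/35 + 128) = 1/(4484/35) = 35/4484)
(-27186 + V(-3, 115)) + z(r(-2, 14)) = (-27186 + 115) + 35/4484 = -27071 + 35/4484 = -121386329/4484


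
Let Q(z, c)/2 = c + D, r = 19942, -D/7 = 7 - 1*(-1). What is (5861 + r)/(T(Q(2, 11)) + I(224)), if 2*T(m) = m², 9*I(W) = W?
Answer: 232227/36674 ≈ 6.3322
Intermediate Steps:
I(W) = W/9
D = -56 (D = -7*(7 - 1*(-1)) = -7*(7 + 1) = -7*8 = -56)
Q(z, c) = -112 + 2*c (Q(z, c) = 2*(c - 56) = 2*(-56 + c) = -112 + 2*c)
T(m) = m²/2
(5861 + r)/(T(Q(2, 11)) + I(224)) = (5861 + 19942)/((-112 + 2*11)²/2 + (⅑)*224) = 25803/((-112 + 22)²/2 + 224/9) = 25803/((½)*(-90)² + 224/9) = 25803/((½)*8100 + 224/9) = 25803/(4050 + 224/9) = 25803/(36674/9) = 25803*(9/36674) = 232227/36674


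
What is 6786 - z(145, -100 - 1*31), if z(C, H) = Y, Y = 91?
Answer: 6695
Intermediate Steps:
z(C, H) = 91
6786 - z(145, -100 - 1*31) = 6786 - 1*91 = 6786 - 91 = 6695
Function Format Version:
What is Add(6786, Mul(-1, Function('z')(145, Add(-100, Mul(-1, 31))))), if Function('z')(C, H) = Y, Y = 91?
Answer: 6695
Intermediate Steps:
Function('z')(C, H) = 91
Add(6786, Mul(-1, Function('z')(145, Add(-100, Mul(-1, 31))))) = Add(6786, Mul(-1, 91)) = Add(6786, -91) = 6695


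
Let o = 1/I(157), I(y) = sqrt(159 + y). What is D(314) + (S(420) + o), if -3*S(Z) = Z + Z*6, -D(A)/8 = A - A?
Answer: -980 + sqrt(79)/158 ≈ -979.94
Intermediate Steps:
D(A) = 0 (D(A) = -8*(A - A) = -8*0 = 0)
S(Z) = -7*Z/3 (S(Z) = -(Z + Z*6)/3 = -(Z + 6*Z)/3 = -7*Z/3)
o = sqrt(79)/158 (o = 1/(sqrt(159 + 157)) = 1/(sqrt(316)) = 1/(2*sqrt(79)) = sqrt(79)/158 ≈ 0.056254)
D(314) + (S(420) + o) = 0 + (-7/3*420 + sqrt(79)/158) = 0 + (-980 + sqrt(79)/158) = -980 + sqrt(79)/158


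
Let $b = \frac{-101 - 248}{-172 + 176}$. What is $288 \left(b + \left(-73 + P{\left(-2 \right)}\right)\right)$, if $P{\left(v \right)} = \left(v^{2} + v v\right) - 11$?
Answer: $-47016$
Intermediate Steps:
$P{\left(v \right)} = -11 + 2 v^{2}$ ($P{\left(v \right)} = \left(v^{2} + v^{2}\right) - 11 = 2 v^{2} - 11 = -11 + 2 v^{2}$)
$b = - \frac{349}{4} \approx -87.25$
$288 \left(b + \left(-73 + P{\left(-2 \right)}\right)\right) = 288 \left(- \frac{349}{4} - \left(84 - 8\right)\right) = 288 \left(- \frac{349}{4} + \left(-73 + \left(-11 + 2 \cdot 4\right)\right)\right) = 288 \left(- \frac{349}{4} + \left(-73 + \left(-11 + 8\right)\right)\right) = 288 \left(- \frac{349}{4} - 76\right) = 288 \left(- \frac{653}{4}\right) = -47016$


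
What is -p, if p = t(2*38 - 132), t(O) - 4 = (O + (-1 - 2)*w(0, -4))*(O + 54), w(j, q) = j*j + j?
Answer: -116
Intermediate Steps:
w(j, q) = j + j² (w(j, q) = j² + j = j + j²)
t(O) = 4 + O*(54 + O) (t(O) = 4 + (O + (-1 - 2)*(0*(1 + 0)))*(O + 54) = 4 + (O - 0)*(54 + O) = 4 + (O - 3*0)*(54 + O) = 4 + (O + 0)*(54 + O) = 4 + O*(54 + O))
p = 116 (p = 4 + (2*38 - 132)² + 54*(2*38 - 132) = 4 + (76 - 132)² + 54*(76 - 132) = 4 + (-56)² + 54*(-56) = 4 + 3136 - 3024 = 116)
-p = -1*116 = -116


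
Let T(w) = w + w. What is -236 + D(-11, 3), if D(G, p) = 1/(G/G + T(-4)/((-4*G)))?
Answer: -2113/9 ≈ -234.78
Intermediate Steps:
T(w) = 2*w
D(G, p) = 1/(1 + 2/G) (D(G, p) = 1/(G/G + (2*(-4))/((-4*G))) = 1/(1 - (-2)/G) = 1/(1 + 2/G))
-236 + D(-11, 3) = -236 - 11/(2 - 11) = -236 - 11/(-9) = -236 - 11*(-⅑) = -236 + 11/9 = -2113/9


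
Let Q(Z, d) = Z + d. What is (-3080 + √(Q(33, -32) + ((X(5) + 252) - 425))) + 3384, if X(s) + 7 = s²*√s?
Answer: 304 + √(-179 + 25*√5) ≈ 304.0 + 11.095*I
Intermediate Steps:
X(s) = -7 + s^(5/2) (X(s) = -7 + s²*√s = -7 + s^(5/2))
(-3080 + √(Q(33, -32) + ((X(5) + 252) - 425))) + 3384 = (-3080 + √((33 - 32) + (((-7 + 5^(5/2)) + 252) - 425))) + 3384 = (-3080 + √(1 + (((-7 + 25*√5) + 252) - 425))) + 3384 = (-3080 + √(1 + ((245 + 25*√5) - 425))) + 3384 = (-3080 + √(1 + (-180 + 25*√5))) + 3384 = (-3080 + √(-179 + 25*√5)) + 3384 = 304 + √(-179 + 25*√5)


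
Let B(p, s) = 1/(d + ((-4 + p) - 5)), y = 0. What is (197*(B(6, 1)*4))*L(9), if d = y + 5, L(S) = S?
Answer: 3546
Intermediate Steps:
d = 5 (d = 0 + 5 = 5)
B(p, s) = 1/(-4 + p) (B(p, s) = 1/(5 + ((-4 + p) - 5)) = 1/(5 + (-9 + p)) = 1/(-4 + p))
(197*(B(6, 1)*4))*L(9) = (197*(4/(-4 + 6)))*9 = (197*(4/2))*9 = (197*((½)*4))*9 = (197*2)*9 = 394*9 = 3546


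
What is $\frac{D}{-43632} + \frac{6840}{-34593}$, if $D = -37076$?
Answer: $\frac{82010599}{125780148} \approx 0.65202$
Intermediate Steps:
$\frac{D}{-43632} + \frac{6840}{-34593} = - \frac{37076}{-43632} + \frac{6840}{-34593} = \left(-37076\right) \left(- \frac{1}{43632}\right) + 6840 \left(- \frac{1}{34593}\right) = \frac{9269}{10908} - \frac{2280}{11531} = \frac{82010599}{125780148}$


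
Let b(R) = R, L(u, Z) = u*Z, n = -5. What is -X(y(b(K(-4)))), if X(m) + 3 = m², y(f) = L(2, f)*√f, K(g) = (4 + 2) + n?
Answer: -1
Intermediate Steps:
K(g) = 1 (K(g) = (4 + 2) - 5 = 6 - 5 = 1)
L(u, Z) = Z*u
y(f) = 2*f^(3/2) (y(f) = (f*2)*√f = (2*f)*√f = 2*f^(3/2))
X(m) = -3 + m²
-X(y(b(K(-4)))) = -(-3 + (2*1^(3/2))²) = -(-3 + (2*1)²) = -(-3 + 2²) = -(-3 + 4) = -1*1 = -1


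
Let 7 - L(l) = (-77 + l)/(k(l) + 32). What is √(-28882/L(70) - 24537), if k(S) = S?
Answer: I*√303660789/103 ≈ 169.18*I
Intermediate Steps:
L(l) = 7 - (-77 + l)/(32 + l) (L(l) = 7 - (-77 + l)/(l + 32) = 7 - (-77 + l)/(32 + l))
√(-28882/L(70) - 24537) = √(-28882*(32 + 70)/(301 + 6*70) - 24537) = √(-28882*102/(301 + 420) - 24537) = √(-28882/((1/102)*721) - 24537) = √(-28882/721/102 - 24537) = √(-28882*102/721 - 24537) = √(-420852/103 - 24537) = √(-2948163/103) = I*√303660789/103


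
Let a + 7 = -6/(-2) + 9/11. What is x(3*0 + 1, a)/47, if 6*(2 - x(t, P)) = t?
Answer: 11/282 ≈ 0.039007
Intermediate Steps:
a = -35/11 (a = -7 + (-6/(-2) + 9/11) = -7 + (-6*(-½) + 9*(1/11)) = -7 + (3 + 9/11) = -7 + 42/11 = -35/11 ≈ -3.1818)
x(t, P) = 2 - t/6
x(3*0 + 1, a)/47 = (2 - (3*0 + 1)/6)/47 = (2 - (0 + 1)/6)*(1/47) = (2 - ⅙*1)*(1/47) = (2 - ⅙)*(1/47) = (11/6)*(1/47) = 11/282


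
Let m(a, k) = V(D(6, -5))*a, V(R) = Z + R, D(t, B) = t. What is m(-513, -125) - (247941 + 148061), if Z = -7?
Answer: -395489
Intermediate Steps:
V(R) = -7 + R
m(a, k) = -a (m(a, k) = (-7 + 6)*a = -a)
m(-513, -125) - (247941 + 148061) = -1*(-513) - (247941 + 148061) = 513 - 1*396002 = 513 - 396002 = -395489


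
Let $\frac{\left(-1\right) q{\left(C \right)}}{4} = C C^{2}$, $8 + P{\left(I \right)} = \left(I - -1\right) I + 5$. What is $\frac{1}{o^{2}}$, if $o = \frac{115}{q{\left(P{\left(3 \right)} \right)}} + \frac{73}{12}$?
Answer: $\frac{531441}{19412836} \approx 0.027376$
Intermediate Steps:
$P{\left(I \right)} = -3 + I \left(1 + I\right)$ ($P{\left(I \right)} = -8 + \left(\left(I - -1\right) I + 5\right) = -8 + \left(\left(I + 1\right) I + 5\right) = -8 + \left(\left(1 + I\right) I + 5\right) = -8 + \left(I \left(1 + I\right) + 5\right) = -8 + \left(5 + I \left(1 + I\right)\right) = -3 + I \left(1 + I\right)$)
$q{\left(C \right)} = - 4 C^{3}$ ($q{\left(C \right)} = - 4 C C^{2} = - 4 C^{3}$)
$o = \frac{4406}{729}$ ($o = \frac{115}{\left(-4\right) \left(-3 + 3 + 3^{2}\right)^{3}} + \frac{73}{12} = \frac{115}{\left(-4\right) \left(-3 + 3 + 9\right)^{3}} + 73 \cdot \frac{1}{12} = \frac{115}{\left(-4\right) 9^{3}} + \frac{73}{12} = \frac{115}{\left(-4\right) 729} + \frac{73}{12} = \frac{115}{-2916} + \frac{73}{12} = 115 \left(- \frac{1}{2916}\right) + \frac{73}{12} = - \frac{115}{2916} + \frac{73}{12} = \frac{4406}{729} \approx 6.0439$)
$\frac{1}{o^{2}} = \frac{1}{\left(\frac{4406}{729}\right)^{2}} = \frac{1}{\frac{19412836}{531441}} = \frac{531441}{19412836}$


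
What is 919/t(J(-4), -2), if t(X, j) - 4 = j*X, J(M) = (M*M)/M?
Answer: 919/12 ≈ 76.583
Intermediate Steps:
J(M) = M (J(M) = M²/M = M)
t(X, j) = 4 + X*j (t(X, j) = 4 + j*X = 4 + X*j)
919/t(J(-4), -2) = 919/(4 - 4*(-2)) = 919/(4 + 8) = 919/12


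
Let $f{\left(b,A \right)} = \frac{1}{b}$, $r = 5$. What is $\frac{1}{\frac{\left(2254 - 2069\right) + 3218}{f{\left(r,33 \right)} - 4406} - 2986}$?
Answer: $- \frac{22029}{65795609} \approx -0.00033481$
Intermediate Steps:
$\frac{1}{\frac{\left(2254 - 2069\right) + 3218}{f{\left(r,33 \right)} - 4406} - 2986} = \frac{1}{\frac{\left(2254 - 2069\right) + 3218}{\frac{1}{5} - 4406} - 2986} = \frac{1}{\frac{185 + 3218}{- \frac{22029}{5}} - 2986} = \frac{1}{3403 \left(- \frac{5}{22029}\right) - 2986} = \frac{1}{- \frac{17015}{22029} - 2986} = \frac{1}{- \frac{65795609}{22029}} = - \frac{22029}{65795609}$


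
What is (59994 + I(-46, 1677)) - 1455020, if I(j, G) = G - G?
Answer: -1395026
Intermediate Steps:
I(j, G) = 0
(59994 + I(-46, 1677)) - 1455020 = (59994 + 0) - 1455020 = 59994 - 1455020 = -1395026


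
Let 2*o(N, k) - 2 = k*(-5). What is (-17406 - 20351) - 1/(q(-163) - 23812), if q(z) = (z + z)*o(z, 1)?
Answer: -880606510/23323 ≈ -37757.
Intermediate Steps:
o(N, k) = 1 - 5*k/2 (o(N, k) = 1 + (k*(-5))/2 = 1 + (-5*k)/2 = 1 - 5*k/2)
q(z) = -3*z (q(z) = (z + z)*(1 - 5/2*1) = (2*z)*(1 - 5/2) = (2*z)*(-3/2) = -3*z)
(-17406 - 20351) - 1/(q(-163) - 23812) = (-17406 - 20351) - 1/(-3*(-163) - 23812) = -37757 - 1/(489 - 23812) = -37757 - 1/(-23323) = -37757 - 1*(-1/23323) = -37757 + 1/23323 = -880606510/23323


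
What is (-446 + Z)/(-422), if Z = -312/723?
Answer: 53795/50851 ≈ 1.0579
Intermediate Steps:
Z = -104/241 (Z = -312*1/723 = -104/241 ≈ -0.43154)
(-446 + Z)/(-422) = (-446 - 104/241)/(-422) = -1/422*(-107590/241) = 53795/50851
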